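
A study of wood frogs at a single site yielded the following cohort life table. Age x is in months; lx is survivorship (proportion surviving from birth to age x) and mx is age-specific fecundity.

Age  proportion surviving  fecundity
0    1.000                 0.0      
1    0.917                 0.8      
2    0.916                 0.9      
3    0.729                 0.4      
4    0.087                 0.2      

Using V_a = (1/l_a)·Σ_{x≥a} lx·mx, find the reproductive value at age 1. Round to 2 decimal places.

lx·mx for x ≥ 1: 0.7336, 0.8244, 0.2916, 0.0174 → sum = 1.867
V_1 = 1.867 / l_1 = 1.867 / 0.917 = 2.035987… → 2.04

2.04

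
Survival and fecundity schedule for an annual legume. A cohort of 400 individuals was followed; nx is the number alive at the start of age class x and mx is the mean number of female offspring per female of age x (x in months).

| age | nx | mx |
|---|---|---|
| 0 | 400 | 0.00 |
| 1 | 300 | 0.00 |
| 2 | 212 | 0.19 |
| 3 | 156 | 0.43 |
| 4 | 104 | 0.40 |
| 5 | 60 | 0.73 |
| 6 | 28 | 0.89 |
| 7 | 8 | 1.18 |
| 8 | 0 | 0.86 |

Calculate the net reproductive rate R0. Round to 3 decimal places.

lx = nx/n0 = nx/400: 1, 0.75, 0.53, 0.39, 0.26, 0.15, 0.07, 0.02, 0
lx·mx by age: 0, 0, 0.1007, 0.1677, 0.104, 0.1095, 0.0623, 0.0236, 0
R0 = Σ lx·mx = 0.5678 → 0.568

0.568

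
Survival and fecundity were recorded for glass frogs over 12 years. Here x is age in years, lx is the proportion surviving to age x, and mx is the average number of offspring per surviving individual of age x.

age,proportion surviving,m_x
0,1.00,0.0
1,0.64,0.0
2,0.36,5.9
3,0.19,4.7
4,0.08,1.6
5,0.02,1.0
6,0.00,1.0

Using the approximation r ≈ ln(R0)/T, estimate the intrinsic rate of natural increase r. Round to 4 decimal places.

0.4837

R0 = Σ lx·mx = 0 + 0 + 2.124 + 0.893 + 0.128 + 0.02 + 0 = 3.165
Σ x·lx·mx = 7.539; T = 7.539/3.165 = 2.38199…
r ≈ ln(R0)/T = ln(3.165)/2.38199… = 0.483693… → 0.4837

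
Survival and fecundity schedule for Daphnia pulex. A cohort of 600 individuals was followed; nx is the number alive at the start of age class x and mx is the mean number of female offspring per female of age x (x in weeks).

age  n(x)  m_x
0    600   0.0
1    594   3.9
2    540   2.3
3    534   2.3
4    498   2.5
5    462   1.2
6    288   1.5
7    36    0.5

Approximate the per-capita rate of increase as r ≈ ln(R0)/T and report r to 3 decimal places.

lx = nx/n0 = nx/600: 1, 0.99, 0.9, 0.89, 0.83, 0.77, 0.48, 0.06
R0 = Σ lx·mx = 0 + 3.861 + 2.07 + 2.047 + 2.075 + 0.924 + 0.72 + 0.03 = 11.727
Σ x·lx·mx = 31.592; T = 31.592/11.727 = 2.69395…
r ≈ ln(R0)/T = ln(11.727)/2.69395… = 0.91386… → 0.914

0.914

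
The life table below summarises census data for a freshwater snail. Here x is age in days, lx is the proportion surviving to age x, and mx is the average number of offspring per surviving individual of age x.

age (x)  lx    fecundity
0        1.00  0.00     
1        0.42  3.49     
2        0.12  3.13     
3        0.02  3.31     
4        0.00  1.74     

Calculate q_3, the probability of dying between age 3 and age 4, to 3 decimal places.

q_3 = (l_3 − l_4) / l_3 = (0.02 − 0) / 0.02
     = 0.02 / 0.02 = 1 → 1.000

1.000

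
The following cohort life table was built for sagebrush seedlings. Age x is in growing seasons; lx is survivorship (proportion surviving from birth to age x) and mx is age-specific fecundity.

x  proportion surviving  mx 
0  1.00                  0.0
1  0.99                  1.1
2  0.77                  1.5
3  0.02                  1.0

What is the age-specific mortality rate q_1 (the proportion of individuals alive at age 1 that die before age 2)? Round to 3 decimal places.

0.222

q_1 = (l_1 − l_2) / l_1 = (0.99 − 0.77) / 0.99
     = 0.22 / 0.99 = 0.222222… → 0.222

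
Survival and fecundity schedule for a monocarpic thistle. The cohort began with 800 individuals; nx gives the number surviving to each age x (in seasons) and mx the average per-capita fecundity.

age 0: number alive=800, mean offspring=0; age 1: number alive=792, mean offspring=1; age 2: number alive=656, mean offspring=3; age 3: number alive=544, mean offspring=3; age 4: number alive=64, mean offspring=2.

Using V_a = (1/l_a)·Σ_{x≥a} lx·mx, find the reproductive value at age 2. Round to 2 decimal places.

lx = nx/n0 = nx/800: 1, 0.99, 0.82, 0.68, 0.08
lx·mx for x ≥ 2: 2.46, 2.04, 0.16 → sum = 4.66
V_2 = 4.66 / l_2 = 4.66 / 0.82 = 5.682927… → 5.68

5.68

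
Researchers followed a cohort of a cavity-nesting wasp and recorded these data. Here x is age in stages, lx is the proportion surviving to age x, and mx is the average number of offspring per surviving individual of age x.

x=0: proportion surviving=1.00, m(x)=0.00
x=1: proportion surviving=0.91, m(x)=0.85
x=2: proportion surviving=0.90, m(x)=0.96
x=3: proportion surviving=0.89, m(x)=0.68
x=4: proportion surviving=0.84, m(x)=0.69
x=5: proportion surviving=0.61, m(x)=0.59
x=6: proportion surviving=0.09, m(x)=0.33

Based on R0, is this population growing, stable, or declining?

growing

R0 = Σ lx·mx = 0 + 0.7735 + 0.864 + 0.6052 + 0.5796 + 0.3599 + 0.0297 = 3.2119
R0 > 1, so the population is growing.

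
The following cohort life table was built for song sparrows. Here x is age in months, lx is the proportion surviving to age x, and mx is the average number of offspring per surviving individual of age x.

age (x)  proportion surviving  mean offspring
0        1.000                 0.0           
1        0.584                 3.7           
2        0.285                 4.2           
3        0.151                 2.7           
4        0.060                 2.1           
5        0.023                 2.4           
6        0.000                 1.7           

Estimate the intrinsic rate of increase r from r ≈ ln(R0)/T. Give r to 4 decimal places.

0.8262

R0 = Σ lx·mx = 0 + 2.1608 + 1.197 + 0.4077 + 0.126 + 0.0552 + 0 = 3.9467
Σ x·lx·mx = 6.5579; T = 6.5579/3.9467 = 1.66162…
r ≈ ln(R0)/T = ln(3.9467)/1.66162… = 0.826232… → 0.8262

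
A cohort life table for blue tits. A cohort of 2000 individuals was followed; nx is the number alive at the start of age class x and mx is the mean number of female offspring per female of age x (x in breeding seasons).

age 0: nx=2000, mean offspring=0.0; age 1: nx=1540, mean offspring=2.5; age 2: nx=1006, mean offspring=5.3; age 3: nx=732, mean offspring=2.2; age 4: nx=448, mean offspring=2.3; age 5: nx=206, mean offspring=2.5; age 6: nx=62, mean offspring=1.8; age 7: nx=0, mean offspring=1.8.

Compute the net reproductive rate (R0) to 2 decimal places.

lx = nx/n0 = nx/2000: 1, 0.77, 0.503, 0.366, 0.224, 0.103, 0.031, 0
lx·mx by age: 0, 1.925, 2.6659, 0.8052, 0.5152, 0.2575, 0.0558, 0
R0 = Σ lx·mx = 6.2246 → 6.22

6.22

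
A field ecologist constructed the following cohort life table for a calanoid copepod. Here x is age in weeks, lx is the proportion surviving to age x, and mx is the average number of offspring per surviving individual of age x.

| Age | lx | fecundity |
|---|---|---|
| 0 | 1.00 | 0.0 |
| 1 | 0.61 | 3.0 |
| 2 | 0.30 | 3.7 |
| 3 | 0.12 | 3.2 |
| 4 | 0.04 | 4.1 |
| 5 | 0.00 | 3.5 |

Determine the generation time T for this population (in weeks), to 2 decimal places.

1.68

lx·mx: 0, 1.83, 1.11, 0.384, 0.164, 0 → R0 = 3.488
x·lx·mx: 0, 1.83, 2.22, 1.152, 0.656, 0 → Σ = 5.858
T = 5.858 / 3.488 = 1.679472… → 1.68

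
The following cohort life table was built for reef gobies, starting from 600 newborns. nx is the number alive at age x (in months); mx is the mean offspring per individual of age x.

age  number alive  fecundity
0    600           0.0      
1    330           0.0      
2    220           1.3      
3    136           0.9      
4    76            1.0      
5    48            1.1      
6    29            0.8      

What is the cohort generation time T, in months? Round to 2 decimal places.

2.94

lx = nx/n0 = nx/600: 1, 0.55, 0.36667…, 0.22667…, 0.12667…, 0.08, 0.04833…
lx·mx: 0, 0, 0.476667…, 0.204…, 0.126667…, 0.088, 0.038667… → R0 = 0.934…
x·lx·mx: 0, 0, 0.953333…, 0.612…, 0.506667…, 0.44, 0.232… → Σ = 2.744…
T = 2.744… / 0.934… = 2.937901… → 2.94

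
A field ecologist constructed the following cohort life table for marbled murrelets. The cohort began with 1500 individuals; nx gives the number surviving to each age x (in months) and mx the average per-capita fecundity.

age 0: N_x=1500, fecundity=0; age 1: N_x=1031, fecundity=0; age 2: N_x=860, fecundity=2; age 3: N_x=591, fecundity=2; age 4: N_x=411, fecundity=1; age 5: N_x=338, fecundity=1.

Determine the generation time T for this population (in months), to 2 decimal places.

2.83

lx = nx/n0 = nx/1500: 1, 0.68733…, 0.57333…, 0.394, 0.274, 0.22533…
lx·mx: 0, 0, 1.146667…, 0.788, 0.274, 0.225333… → R0 = 2.434…
x·lx·mx: 0, 0, 2.293333…, 2.364, 1.096, 1.126667… → Σ = 6.88…
T = 6.88… / 2.434… = 2.826623… → 2.83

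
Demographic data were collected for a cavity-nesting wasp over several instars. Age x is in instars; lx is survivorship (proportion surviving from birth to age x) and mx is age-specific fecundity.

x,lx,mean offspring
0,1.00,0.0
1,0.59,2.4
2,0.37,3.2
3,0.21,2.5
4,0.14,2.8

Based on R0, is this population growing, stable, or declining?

R0 = Σ lx·mx = 0 + 1.416 + 1.184 + 0.525 + 0.392 = 3.517
R0 > 1, so the population is growing.

growing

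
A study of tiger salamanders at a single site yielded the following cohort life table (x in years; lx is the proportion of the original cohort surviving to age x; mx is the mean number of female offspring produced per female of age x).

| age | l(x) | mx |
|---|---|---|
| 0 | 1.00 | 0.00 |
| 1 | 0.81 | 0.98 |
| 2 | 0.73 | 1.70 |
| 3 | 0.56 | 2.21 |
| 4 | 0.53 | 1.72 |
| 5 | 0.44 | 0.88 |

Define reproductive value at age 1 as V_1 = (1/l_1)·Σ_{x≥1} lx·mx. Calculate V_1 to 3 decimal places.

lx·mx for x ≥ 1: 0.7938, 1.241, 1.2376, 0.9116, 0.3872 → sum = 4.5712
V_1 = 4.5712 / l_1 = 4.5712 / 0.81 = 5.643457… → 5.643

5.643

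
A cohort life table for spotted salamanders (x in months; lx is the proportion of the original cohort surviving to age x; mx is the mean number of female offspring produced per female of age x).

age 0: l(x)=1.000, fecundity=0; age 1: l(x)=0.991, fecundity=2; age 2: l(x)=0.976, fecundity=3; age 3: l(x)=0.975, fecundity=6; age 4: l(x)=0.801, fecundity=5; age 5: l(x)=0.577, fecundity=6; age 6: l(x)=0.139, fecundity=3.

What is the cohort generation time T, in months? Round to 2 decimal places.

lx·mx: 0, 1.982, 2.928, 5.85, 4.005, 3.462, 0.417 → R0 = 18.644
x·lx·mx: 0, 1.982, 5.856, 17.55, 16.02, 17.31, 2.502 → Σ = 61.22
T = 61.22 / 18.644 = 3.28363… → 3.28

3.28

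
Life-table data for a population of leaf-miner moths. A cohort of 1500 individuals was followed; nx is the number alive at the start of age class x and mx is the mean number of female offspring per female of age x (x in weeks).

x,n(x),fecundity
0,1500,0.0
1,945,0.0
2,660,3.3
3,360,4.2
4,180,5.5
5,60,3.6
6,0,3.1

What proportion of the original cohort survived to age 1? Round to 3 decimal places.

l_1 = n_1/n_0 = 945/1500 = 0.63 → 0.630

0.630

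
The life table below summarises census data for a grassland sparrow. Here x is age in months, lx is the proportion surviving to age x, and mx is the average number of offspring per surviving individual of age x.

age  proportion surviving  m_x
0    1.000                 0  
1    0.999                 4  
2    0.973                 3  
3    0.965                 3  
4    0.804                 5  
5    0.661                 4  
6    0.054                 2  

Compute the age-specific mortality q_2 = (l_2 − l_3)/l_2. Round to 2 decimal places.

q_2 = (l_2 − l_3) / l_2 = (0.973 − 0.965) / 0.973
     = 0.008 / 0.973 = 0.008222… → 0.01

0.01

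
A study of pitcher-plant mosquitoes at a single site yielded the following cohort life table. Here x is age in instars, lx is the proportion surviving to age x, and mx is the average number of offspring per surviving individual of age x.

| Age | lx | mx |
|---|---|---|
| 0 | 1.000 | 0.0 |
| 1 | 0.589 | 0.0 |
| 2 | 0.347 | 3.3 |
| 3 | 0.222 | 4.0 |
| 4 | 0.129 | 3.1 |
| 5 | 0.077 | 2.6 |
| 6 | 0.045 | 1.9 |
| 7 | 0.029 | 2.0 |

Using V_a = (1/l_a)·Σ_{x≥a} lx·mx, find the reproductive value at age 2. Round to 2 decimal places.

lx·mx for x ≥ 2: 1.1451, 0.888, 0.3999, 0.2002, 0.0855, 0.058 → sum = 2.7767
V_2 = 2.7767 / l_2 = 2.7767 / 0.347 = 8.002017… → 8.00

8.00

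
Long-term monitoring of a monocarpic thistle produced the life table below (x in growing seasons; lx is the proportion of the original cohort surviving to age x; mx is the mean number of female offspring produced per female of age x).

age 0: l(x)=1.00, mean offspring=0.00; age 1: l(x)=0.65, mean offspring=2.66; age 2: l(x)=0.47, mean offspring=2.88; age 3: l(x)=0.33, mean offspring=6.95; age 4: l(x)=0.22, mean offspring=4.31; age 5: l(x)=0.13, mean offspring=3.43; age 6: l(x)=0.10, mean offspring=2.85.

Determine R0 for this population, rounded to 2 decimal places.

7.06

lx·mx by age: 0, 1.729, 1.3536, 2.2935, 0.9482, 0.4459, 0.285
R0 = Σ lx·mx = 7.0552 → 7.06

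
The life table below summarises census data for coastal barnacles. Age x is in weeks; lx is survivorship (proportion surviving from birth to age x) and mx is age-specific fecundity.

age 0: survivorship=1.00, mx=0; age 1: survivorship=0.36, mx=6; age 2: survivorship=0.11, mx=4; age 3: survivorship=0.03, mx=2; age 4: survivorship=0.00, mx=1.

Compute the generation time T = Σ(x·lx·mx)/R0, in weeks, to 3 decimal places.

lx·mx: 0, 2.16, 0.44, 0.06, 0 → R0 = 2.66
x·lx·mx: 0, 2.16, 0.88, 0.18, 0 → Σ = 3.22
T = 3.22 / 2.66 = 1.210526… → 1.211

1.211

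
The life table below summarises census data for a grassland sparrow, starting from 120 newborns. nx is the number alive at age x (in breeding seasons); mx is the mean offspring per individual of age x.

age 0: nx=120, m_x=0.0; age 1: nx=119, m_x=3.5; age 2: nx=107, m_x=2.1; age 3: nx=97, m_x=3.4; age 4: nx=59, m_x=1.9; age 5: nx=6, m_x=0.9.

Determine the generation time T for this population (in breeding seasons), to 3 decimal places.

2.141

lx = nx/n0 = nx/120: 1, 0.99167…, 0.89167…, 0.80833…, 0.49167…, 0.05
lx·mx: 0, 3.470833…, 1.8725…, 2.748333…, 0.934167…, 0.045 → R0 = 9.070833…
x·lx·mx: 0, 3.470833…, 3.745…, 8.245…, 3.736667…, 0.225 → Σ = 19.4225…
T = 19.4225… / 9.070833… = 2.141203… → 2.141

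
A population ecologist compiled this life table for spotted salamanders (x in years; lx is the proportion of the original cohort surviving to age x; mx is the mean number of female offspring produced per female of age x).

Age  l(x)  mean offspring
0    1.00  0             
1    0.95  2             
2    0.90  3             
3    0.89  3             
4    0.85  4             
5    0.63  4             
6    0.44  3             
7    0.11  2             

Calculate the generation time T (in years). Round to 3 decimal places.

lx·mx: 0, 1.9, 2.7, 2.67, 3.4, 2.52, 1.32, 0.22 → R0 = 14.73
x·lx·mx: 0, 1.9, 5.4, 8.01, 13.6, 12.6, 7.92, 1.54 → Σ = 50.97
T = 50.97 / 14.73 = 3.460285… → 3.460

3.460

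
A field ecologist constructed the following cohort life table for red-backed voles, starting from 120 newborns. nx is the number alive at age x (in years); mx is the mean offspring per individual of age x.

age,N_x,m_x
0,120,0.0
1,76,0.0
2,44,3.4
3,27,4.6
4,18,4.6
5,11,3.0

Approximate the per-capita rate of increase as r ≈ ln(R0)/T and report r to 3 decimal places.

0.393

lx = nx/n0 = nx/120: 1, 0.63333…, 0.36667…, 0.225, 0.15, 0.09167…
R0 = Σ lx·mx = 0 + 0 + 1.24667… + 1.035 + 0.69 + 0.275… = 3.246667…
Σ x·lx·mx = 9.733333…; T = 9.733333…/3.246667… = 2.99795…
r ≈ ln(R0)/T = ln(3.246667…)/2.99795… = 0.39281… → 0.393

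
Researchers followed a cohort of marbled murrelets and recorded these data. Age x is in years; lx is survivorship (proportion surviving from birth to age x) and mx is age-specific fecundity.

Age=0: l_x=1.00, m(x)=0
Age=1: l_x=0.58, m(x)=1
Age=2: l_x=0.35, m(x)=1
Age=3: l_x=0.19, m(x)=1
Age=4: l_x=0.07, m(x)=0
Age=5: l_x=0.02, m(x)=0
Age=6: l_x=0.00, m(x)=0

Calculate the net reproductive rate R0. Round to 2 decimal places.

1.12

lx·mx by age: 0, 0.58, 0.35, 0.19, 0, 0, 0
R0 = Σ lx·mx = 1.12 → 1.12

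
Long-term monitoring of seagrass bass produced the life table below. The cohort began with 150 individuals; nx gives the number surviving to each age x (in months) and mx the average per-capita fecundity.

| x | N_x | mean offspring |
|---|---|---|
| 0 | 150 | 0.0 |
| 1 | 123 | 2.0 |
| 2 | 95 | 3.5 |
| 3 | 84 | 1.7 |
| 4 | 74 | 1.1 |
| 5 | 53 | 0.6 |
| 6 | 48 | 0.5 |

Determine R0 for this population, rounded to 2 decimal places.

lx = nx/n0 = nx/150: 1, 0.82, 0.63333…, 0.56, 0.49333…, 0.35333…, 0.32
lx·mx by age: 0, 1.64, 2.216667…, 0.952, 0.542667…, 0.212…, 0.16
R0 = Σ lx·mx = 5.723333… → 5.72

5.72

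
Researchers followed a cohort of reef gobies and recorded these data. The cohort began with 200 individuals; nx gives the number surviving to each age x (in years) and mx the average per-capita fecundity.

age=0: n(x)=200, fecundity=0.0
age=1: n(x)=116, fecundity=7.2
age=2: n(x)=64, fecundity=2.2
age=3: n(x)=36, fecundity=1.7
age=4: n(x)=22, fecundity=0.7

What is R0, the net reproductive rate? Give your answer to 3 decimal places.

lx = nx/n0 = nx/200: 1, 0.58, 0.32, 0.18, 0.11
lx·mx by age: 0, 4.176, 0.704, 0.306, 0.077
R0 = Σ lx·mx = 5.263 → 5.263

5.263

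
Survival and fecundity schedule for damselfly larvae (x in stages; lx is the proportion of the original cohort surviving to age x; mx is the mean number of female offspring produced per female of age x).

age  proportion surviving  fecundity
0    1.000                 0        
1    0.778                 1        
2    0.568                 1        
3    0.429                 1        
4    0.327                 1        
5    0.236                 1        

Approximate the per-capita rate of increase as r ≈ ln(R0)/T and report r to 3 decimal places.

R0 = Σ lx·mx = 0 + 0.778 + 0.568 + 0.429 + 0.327 + 0.236 = 2.338
Σ x·lx·mx = 5.689; T = 5.689/2.338 = 2.43328…
r ≈ ln(R0)/T = ln(2.338)/2.43328… = 0.34903… → 0.349

0.349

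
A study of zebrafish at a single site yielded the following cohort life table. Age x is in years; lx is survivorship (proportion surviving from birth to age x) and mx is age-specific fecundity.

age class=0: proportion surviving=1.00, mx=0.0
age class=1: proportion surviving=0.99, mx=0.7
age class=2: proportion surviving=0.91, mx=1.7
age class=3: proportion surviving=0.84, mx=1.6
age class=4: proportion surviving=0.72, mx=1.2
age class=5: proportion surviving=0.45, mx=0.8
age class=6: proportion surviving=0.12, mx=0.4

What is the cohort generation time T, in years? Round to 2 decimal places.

lx·mx: 0, 0.693, 1.547, 1.344, 0.864, 0.36, 0.048 → R0 = 4.856
x·lx·mx: 0, 0.693, 3.094, 4.032, 3.456, 1.8, 0.288 → Σ = 13.363
T = 13.363 / 4.856 = 2.751853… → 2.75

2.75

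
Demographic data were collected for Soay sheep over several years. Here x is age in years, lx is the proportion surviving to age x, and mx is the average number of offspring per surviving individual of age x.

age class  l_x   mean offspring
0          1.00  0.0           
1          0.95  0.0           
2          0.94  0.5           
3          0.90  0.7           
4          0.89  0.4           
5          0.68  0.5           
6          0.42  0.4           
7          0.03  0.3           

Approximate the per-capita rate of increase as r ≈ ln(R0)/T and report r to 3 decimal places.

0.191

R0 = Σ lx·mx = 0 + 0 + 0.47 + 0.63 + 0.356 + 0.34 + 0.168 + 0.009 = 1.973
Σ x·lx·mx = 7.025; T = 7.025/1.973 = 3.56057…
r ≈ ln(R0)/T = ln(1.973)/3.56057… = 0.19086… → 0.191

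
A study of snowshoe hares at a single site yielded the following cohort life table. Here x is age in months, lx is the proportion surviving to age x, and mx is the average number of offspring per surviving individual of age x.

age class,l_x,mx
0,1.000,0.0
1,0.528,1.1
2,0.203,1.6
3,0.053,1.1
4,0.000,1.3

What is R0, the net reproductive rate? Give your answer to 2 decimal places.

lx·mx by age: 0, 0.5808, 0.3248, 0.0583, 0
R0 = Σ lx·mx = 0.9639 → 0.96

0.96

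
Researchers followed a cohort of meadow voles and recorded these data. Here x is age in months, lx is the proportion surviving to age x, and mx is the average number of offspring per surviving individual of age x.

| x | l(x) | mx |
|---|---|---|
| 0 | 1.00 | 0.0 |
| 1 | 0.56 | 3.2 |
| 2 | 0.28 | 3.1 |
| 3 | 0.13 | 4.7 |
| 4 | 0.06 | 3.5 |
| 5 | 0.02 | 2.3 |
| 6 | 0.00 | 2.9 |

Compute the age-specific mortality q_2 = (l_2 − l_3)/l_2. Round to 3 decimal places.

q_2 = (l_2 − l_3) / l_2 = (0.28 − 0.13) / 0.28
     = 0.15 / 0.28 = 0.535714… → 0.536

0.536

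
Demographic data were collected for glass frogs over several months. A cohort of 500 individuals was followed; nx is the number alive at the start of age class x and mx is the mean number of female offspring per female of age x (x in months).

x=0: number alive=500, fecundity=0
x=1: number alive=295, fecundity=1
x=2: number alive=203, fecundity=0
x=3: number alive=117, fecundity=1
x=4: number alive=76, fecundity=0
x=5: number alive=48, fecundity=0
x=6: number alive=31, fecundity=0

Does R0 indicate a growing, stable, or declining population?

declining

lx = nx/n0 = nx/500: 1, 0.59, 0.406, 0.234, 0.152, 0.096, 0.062
R0 = Σ lx·mx = 0 + 0.59 + 0 + 0.234 + 0 + 0 + 0 = 0.824
R0 < 1, so the population is declining.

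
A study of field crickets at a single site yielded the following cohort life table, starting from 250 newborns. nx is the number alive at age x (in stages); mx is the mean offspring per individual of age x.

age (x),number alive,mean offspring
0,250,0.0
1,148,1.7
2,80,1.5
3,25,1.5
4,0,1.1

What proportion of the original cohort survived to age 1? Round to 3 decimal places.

0.592

l_1 = n_1/n_0 = 148/250 = 0.592 → 0.592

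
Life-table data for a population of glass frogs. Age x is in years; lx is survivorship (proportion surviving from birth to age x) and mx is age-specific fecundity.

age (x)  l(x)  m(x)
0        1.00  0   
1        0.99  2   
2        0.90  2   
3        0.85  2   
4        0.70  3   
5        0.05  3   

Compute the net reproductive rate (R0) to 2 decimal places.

lx·mx by age: 0, 1.98, 1.8, 1.7, 2.1, 0.15
R0 = Σ lx·mx = 7.73 → 7.73

7.73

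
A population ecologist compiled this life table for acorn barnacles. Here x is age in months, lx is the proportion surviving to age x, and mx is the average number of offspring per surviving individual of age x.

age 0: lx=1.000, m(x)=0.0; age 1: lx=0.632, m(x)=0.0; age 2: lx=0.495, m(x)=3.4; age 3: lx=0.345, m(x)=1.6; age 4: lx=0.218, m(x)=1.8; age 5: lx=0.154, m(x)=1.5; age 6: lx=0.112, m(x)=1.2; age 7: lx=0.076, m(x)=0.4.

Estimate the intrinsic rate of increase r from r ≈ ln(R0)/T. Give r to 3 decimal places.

0.382

R0 = Σ lx·mx = 0 + 0 + 1.683 + 0.552 + 0.3924 + 0.231 + 0.1344 + 0.0304 = 3.0232
Σ x·lx·mx = 8.7658; T = 8.7658/3.0232 = 2.89951…
r ≈ ln(R0)/T = ln(3.0232)/2.89951… = 0.38155… → 0.382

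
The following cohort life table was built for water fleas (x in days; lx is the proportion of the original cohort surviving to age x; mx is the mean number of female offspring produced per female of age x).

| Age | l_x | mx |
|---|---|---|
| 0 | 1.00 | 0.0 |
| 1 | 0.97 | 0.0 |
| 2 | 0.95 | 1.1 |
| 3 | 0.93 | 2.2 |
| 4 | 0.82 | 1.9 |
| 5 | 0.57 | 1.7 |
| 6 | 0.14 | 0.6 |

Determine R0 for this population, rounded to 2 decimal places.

lx·mx by age: 0, 0, 1.045, 2.046, 1.558, 0.969, 0.084
R0 = Σ lx·mx = 5.702 → 5.70

5.70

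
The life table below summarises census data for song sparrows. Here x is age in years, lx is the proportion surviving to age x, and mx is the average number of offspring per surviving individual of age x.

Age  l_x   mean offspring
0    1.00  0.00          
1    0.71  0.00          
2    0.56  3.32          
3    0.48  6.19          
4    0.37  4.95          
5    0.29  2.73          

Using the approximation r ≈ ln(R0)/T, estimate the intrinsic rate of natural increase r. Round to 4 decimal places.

0.6260

R0 = Σ lx·mx = 0 + 0 + 1.8592 + 2.9712 + 1.8315 + 0.7917 = 7.4536
Σ x·lx·mx = 23.9165; T = 23.9165/7.4536 = 3.20872…
r ≈ ln(R0)/T = ln(7.4536)/3.20872… = 0.626012… → 0.6260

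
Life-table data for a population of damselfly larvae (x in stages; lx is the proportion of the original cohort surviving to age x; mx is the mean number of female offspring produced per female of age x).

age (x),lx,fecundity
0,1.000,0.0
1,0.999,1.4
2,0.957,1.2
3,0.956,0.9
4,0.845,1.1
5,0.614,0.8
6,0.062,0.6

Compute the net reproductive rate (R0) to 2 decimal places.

lx·mx by age: 0, 1.3986, 1.1484, 0.8604, 0.9295, 0.4912, 0.0372
R0 = Σ lx·mx = 4.8653 → 4.87

4.87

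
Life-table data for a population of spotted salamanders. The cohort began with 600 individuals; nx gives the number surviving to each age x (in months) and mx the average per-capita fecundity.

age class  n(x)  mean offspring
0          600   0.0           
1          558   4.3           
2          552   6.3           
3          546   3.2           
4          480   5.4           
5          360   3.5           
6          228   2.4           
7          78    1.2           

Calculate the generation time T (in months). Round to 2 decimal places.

2.91

lx = nx/n0 = nx/600: 1, 0.93, 0.92, 0.91, 0.8, 0.6, 0.38, 0.13
lx·mx: 0, 3.999, 5.796, 2.912, 4.32, 2.1, 0.912, 0.156 → R0 = 20.195
x·lx·mx: 0, 3.999, 11.592, 8.736, 17.28, 10.5, 5.472, 1.092 → Σ = 58.671
T = 58.671 / 20.195 = 2.905224… → 2.91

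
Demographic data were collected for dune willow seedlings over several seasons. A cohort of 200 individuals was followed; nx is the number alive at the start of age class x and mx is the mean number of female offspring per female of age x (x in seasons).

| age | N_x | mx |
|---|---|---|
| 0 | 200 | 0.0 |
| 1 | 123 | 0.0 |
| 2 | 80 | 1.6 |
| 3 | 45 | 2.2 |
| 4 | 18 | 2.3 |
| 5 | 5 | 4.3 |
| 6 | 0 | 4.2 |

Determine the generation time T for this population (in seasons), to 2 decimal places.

lx = nx/n0 = nx/200: 1, 0.615, 0.4, 0.225, 0.09, 0.025, 0
lx·mx: 0, 0, 0.64, 0.495, 0.207, 0.1075, 0 → R0 = 1.4495
x·lx·mx: 0, 0, 1.28, 1.485, 0.828, 0.5375, 0 → Σ = 4.1305
T = 4.1305 / 1.4495 = 2.849603… → 2.85

2.85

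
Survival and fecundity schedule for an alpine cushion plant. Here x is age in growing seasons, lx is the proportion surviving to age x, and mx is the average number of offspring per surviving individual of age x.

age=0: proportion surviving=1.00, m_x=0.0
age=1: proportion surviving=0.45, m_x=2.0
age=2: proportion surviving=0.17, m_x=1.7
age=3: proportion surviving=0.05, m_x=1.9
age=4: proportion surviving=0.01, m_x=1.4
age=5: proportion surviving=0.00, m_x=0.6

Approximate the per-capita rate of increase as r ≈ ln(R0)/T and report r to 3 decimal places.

0.186

R0 = Σ lx·mx = 0 + 0.9 + 0.289 + 0.095 + 0.014 + 0 = 1.298
Σ x·lx·mx = 1.819; T = 1.819/1.298 = 1.40139…
r ≈ ln(R0)/T = ln(1.298)/1.40139… = 0.18612… → 0.186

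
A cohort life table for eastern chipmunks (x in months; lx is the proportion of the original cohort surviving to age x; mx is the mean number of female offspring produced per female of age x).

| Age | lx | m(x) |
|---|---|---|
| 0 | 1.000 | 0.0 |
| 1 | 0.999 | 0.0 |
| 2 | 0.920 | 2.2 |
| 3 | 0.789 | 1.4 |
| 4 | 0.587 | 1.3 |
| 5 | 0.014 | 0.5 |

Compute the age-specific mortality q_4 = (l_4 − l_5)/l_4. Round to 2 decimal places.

0.98

q_4 = (l_4 − l_5) / l_4 = (0.587 − 0.014) / 0.587
     = 0.573 / 0.587 = 0.97615… → 0.98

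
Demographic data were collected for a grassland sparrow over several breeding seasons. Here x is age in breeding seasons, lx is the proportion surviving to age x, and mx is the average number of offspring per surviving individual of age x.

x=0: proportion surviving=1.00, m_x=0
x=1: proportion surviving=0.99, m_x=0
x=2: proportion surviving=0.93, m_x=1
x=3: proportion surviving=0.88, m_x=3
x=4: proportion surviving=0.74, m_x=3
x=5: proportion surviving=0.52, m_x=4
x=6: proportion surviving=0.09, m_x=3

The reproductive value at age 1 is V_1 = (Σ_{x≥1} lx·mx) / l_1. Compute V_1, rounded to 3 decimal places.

lx·mx for x ≥ 1: 0, 0.93, 2.64, 2.22, 2.08, 0.27 → sum = 8.14
V_1 = 8.14 / l_1 = 8.14 / 0.99 = 8.222222… → 8.222

8.222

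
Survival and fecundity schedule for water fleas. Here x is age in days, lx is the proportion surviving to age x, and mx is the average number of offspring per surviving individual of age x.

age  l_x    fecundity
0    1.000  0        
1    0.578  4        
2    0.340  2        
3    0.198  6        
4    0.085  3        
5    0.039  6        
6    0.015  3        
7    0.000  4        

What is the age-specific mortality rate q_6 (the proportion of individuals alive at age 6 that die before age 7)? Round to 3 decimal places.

1.000

q_6 = (l_6 − l_7) / l_6 = (0.015 − 0) / 0.015
     = 0.015 / 0.015 = 1 → 1.000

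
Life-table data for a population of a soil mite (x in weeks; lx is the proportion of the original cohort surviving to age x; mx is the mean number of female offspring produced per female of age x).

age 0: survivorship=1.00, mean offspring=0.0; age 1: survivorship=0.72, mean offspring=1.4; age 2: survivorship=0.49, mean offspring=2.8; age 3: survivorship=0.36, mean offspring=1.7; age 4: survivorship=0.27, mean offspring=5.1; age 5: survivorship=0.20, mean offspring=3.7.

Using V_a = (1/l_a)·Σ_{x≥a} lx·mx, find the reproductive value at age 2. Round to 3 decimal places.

8.369

lx·mx for x ≥ 2: 1.372, 0.612, 1.377, 0.74 → sum = 4.101
V_2 = 4.101 / l_2 = 4.101 / 0.49 = 8.369388… → 8.369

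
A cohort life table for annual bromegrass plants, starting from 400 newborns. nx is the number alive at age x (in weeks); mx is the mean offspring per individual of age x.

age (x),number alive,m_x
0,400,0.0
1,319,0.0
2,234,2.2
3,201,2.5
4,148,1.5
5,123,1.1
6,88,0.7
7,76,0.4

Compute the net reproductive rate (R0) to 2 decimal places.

lx = nx/n0 = nx/400: 1, 0.7975, 0.585, 0.5025, 0.37, 0.3075, 0.22, 0.19
lx·mx by age: 0, 0, 1.287, 1.25625, 0.555, 0.33825, 0.154, 0.076
R0 = Σ lx·mx = 3.6665 → 3.67

3.67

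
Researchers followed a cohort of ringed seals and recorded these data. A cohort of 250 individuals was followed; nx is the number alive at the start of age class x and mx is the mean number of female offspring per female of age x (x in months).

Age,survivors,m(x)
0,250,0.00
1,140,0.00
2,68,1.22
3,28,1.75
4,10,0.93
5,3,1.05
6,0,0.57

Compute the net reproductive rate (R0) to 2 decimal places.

0.58

lx = nx/n0 = nx/250: 1, 0.56, 0.272, 0.112, 0.04, 0.012, 0
lx·mx by age: 0, 0, 0.33184, 0.196, 0.0372, 0.0126, 0
R0 = Σ lx·mx = 0.57764 → 0.58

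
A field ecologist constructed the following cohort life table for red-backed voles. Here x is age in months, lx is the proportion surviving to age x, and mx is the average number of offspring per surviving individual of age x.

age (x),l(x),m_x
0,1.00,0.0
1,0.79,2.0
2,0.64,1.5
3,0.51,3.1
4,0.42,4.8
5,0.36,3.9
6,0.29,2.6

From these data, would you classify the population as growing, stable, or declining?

R0 = Σ lx·mx = 0 + 1.58 + 0.96 + 1.581 + 2.016 + 1.404 + 0.754 = 8.295
R0 > 1, so the population is growing.

growing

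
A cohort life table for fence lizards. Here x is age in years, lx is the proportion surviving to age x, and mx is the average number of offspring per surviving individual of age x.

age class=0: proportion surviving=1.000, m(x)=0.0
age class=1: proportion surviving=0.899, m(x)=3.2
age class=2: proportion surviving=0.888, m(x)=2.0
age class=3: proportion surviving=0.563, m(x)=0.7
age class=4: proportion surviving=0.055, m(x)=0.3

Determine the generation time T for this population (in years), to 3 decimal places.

lx·mx: 0, 2.8768, 1.776, 0.3941, 0.0165 → R0 = 5.0634
x·lx·mx: 0, 2.8768, 3.552, 1.1823, 0.066 → Σ = 7.6771
T = 7.6771 / 5.0634 = 1.516195… → 1.516

1.516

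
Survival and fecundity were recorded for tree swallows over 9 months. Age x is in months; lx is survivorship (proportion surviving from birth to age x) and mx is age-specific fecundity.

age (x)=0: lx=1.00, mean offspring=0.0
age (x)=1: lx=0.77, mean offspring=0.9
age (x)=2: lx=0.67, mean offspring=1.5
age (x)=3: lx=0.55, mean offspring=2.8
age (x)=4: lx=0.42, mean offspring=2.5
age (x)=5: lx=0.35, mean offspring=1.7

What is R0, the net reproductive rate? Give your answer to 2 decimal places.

lx·mx by age: 0, 0.693, 1.005, 1.54, 1.05, 0.595
R0 = Σ lx·mx = 4.883 → 4.88

4.88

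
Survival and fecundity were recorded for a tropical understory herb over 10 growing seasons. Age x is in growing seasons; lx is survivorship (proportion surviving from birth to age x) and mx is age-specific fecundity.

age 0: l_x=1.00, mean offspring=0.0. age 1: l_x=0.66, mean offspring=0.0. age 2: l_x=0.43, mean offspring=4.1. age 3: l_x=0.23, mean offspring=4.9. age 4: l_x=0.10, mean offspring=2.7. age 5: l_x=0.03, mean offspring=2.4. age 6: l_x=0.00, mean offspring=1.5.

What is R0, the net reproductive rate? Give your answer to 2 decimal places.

lx·mx by age: 0, 0, 1.763, 1.127, 0.27, 0.072, 0
R0 = Σ lx·mx = 3.232 → 3.23

3.23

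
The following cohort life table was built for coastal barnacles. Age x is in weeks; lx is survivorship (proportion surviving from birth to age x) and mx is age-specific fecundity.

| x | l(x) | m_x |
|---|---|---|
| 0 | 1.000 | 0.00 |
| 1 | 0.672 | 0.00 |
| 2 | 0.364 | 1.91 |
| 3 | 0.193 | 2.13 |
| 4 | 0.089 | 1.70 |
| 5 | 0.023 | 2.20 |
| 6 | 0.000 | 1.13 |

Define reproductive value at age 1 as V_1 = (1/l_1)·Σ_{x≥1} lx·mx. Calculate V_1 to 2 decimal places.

1.95

lx·mx for x ≥ 1: 0, 0.69524, 0.41109, 0.1513, 0.0506, 0 → sum = 1.30823
V_1 = 1.30823 / l_1 = 1.30823 / 0.672 = 1.946771… → 1.95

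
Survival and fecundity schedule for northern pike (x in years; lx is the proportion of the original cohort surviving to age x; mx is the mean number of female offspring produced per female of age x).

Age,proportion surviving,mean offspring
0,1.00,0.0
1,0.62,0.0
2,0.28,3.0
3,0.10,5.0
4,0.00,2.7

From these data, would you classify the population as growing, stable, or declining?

growing

R0 = Σ lx·mx = 0 + 0 + 0.84 + 0.5 + 0 = 1.34
R0 > 1, so the population is growing.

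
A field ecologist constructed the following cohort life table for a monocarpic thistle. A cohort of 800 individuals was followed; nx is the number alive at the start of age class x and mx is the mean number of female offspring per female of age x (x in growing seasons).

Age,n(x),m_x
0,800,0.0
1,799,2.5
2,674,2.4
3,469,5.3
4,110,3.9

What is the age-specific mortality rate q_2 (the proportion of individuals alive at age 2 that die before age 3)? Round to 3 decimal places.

lx = nx/n0 = nx/800: 1, 0.99875, 0.8425, 0.58625, 0.1375
q_2 = (l_2 − l_3) / l_2 = (0.8425 − 0.58625) / 0.8425
     = 0.25625 / 0.8425 = 0.304154… → 0.304

0.304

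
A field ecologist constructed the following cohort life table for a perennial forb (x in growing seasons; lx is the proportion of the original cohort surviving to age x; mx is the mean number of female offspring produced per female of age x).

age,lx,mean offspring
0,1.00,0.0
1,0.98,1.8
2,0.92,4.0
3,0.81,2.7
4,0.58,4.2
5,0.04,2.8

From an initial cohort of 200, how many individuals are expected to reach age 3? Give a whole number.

162

Expected survivors = N0 · l_3 = 200 × 0.81 = 162 → 162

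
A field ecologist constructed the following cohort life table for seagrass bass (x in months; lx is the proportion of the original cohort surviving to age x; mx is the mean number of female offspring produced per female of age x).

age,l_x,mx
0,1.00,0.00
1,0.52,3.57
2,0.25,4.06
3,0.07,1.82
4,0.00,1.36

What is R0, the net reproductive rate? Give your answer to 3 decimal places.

2.999

lx·mx by age: 0, 1.8564, 1.015, 0.1274, 0
R0 = Σ lx·mx = 2.9988 → 2.999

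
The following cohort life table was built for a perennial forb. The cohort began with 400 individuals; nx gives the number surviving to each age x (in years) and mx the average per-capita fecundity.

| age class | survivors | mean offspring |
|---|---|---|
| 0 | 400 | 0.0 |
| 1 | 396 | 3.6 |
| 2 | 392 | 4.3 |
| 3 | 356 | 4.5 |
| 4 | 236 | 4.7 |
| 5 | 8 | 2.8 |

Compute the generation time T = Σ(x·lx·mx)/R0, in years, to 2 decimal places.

lx = nx/n0 = nx/400: 1, 0.99, 0.98, 0.89, 0.59, 0.02
lx·mx: 0, 3.564, 4.214, 4.005, 2.773, 0.056 → R0 = 14.612
x·lx·mx: 0, 3.564, 8.428, 12.015, 11.092, 0.28 → Σ = 35.379
T = 35.379 / 14.612 = 2.421229… → 2.42

2.42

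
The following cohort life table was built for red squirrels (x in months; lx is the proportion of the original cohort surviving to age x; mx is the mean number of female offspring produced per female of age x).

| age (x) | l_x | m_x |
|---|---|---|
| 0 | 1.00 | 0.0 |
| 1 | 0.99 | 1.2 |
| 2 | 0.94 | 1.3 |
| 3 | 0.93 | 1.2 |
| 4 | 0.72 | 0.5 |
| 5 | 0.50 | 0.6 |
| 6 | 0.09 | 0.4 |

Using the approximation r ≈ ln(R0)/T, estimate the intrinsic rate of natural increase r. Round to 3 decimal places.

0.600

R0 = Σ lx·mx = 0 + 1.188 + 1.222 + 1.116 + 0.36 + 0.3 + 0.036 = 4.222
Σ x·lx·mx = 10.136; T = 10.136/4.222 = 2.40076…
r ≈ ln(R0)/T = ln(4.222)/2.40076… = 0.59994… → 0.600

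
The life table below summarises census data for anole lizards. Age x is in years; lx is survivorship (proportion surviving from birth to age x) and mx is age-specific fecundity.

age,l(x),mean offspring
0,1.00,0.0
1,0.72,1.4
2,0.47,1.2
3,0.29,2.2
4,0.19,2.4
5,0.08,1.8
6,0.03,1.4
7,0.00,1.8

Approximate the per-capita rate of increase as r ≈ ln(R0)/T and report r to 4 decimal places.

R0 = Σ lx·mx = 0 + 1.008 + 0.564 + 0.638 + 0.456 + 0.144 + 0.042 + 0 = 2.852
Σ x·lx·mx = 6.846; T = 6.846/2.852 = 2.40042…
r ≈ ln(R0)/T = ln(2.852)/2.40042… = 0.436599… → 0.4366

0.4366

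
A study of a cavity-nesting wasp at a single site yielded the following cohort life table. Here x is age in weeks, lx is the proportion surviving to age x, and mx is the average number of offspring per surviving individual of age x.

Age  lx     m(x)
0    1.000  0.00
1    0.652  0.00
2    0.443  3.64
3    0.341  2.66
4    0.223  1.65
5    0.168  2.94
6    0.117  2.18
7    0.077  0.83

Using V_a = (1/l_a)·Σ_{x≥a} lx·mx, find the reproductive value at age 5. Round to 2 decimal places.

lx·mx for x ≥ 5: 0.49392, 0.25506, 0.06391 → sum = 0.81289
V_5 = 0.81289 / l_5 = 0.81289 / 0.168 = 4.838631… → 4.84

4.84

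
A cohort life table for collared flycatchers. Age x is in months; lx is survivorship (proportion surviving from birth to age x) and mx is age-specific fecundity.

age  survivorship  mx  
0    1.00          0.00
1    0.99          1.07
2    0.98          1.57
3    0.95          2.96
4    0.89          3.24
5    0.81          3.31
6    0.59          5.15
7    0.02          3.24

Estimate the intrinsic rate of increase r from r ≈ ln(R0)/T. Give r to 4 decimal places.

0.6625

R0 = Σ lx·mx = 0 + 1.0593 + 1.5386 + 2.812 + 2.8836 + 2.6811 + 3.0385 + 0.0648 = 14.0779
Σ x·lx·mx = 56.197; T = 56.197/14.0779 = 3.99186…
r ≈ ln(R0)/T = ln(14.0779)/3.99186… = 0.6625… → 0.6625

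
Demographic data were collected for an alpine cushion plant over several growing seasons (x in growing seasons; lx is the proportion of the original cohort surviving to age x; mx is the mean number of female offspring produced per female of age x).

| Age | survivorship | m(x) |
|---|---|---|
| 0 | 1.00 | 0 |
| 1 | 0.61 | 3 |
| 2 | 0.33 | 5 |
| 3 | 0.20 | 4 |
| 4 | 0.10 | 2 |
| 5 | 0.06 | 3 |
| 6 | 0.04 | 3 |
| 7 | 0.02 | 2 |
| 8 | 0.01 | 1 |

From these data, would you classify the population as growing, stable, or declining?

growing

R0 = Σ lx·mx = 0 + 1.83 + 1.65 + 0.8 + 0.2 + 0.18 + 0.12 + 0.04 + 0.01 = 4.83
R0 > 1, so the population is growing.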